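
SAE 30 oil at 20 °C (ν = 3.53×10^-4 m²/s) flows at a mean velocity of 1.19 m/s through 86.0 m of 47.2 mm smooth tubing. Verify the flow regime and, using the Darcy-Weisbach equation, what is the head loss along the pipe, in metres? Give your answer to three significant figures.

Re = VD/ν = 1.19·0.04720/3.53×10^-4 = 159 → laminar (Re < 2300)
f = 64/Re = 0.4022
h_f = f(L/D)V²/(2g) = 0.4022·(86.0/0.04720)·1.19²/(2·9.81) = 52.90 m

h_f ≈ 52.9 m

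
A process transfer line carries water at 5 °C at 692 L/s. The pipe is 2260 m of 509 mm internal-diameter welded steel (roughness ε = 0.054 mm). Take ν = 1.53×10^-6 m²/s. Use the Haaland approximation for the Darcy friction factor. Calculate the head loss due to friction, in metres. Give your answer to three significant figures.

h_f ≈ 34.8 m

V = 4Q/(πD²) = 4·0.692/(π·0.509²) = 3.401 m/s
Re = VD/ν = 3.401·0.509/1.53×10^-6 = 1.13×10^6 → turbulent
ε/D = 0.054/509 = 1.06×10^-4
Haaland: f = 0.01329
h_f = f(L/D)V²/(2g) = 0.01329·(2260/0.509)·3.401²/(2·9.81) = 34.79 m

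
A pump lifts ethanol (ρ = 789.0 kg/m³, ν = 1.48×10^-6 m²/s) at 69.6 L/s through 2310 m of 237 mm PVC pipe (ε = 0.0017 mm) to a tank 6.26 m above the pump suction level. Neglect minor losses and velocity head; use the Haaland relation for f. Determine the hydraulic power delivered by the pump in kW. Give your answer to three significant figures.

P_hyd ≈ 13.3 kW

V = 4Q/(πD²) = 1.578 m/s; Re = 2.53×10^5; ε/D = 7.17×10^-6; f = 0.01487
h_f = f(L/D)V²/2g = 18.38 m
Total head H = z + h_f = 6.26 + 18.38 = 24.64 m
P_hyd = ρgQH = 789.0·9.81·0.0696·24.64 = 13.28 kW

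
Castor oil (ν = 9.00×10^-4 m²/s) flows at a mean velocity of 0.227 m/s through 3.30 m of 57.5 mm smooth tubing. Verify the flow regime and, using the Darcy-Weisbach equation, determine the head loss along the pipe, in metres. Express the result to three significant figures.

Re = VD/ν = 0.227·0.05750/9.00×10^-4 = 14.5 → laminar (Re < 2300)
f = 64/Re = 4.413
h_f = f(L/D)V²/(2g) = 4.413·(3.30/0.05750)·0.227²/(2·9.81) = 0.6652 m

h_f ≈ 0.665 m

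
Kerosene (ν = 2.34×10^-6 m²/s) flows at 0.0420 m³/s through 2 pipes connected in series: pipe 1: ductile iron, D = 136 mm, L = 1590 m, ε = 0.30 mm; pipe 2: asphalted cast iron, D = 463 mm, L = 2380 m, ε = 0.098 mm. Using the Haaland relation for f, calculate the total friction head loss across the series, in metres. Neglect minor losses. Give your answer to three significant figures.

H ≈ 125 m

Pipe 1: V = 2.891 m/s, Re = 1.68×10^5, ε/D = 0.00221, f = 0.02496, h_1 = f(L/D)V²/2g = 124.3 m
Pipe 2: V = 0.2495 m/s, Re = 4.94×10^4, ε/D = 2.12×10^-4, f = 0.02140, h_2 = f(L/D)V²/2g = 0.3489 m
Series → Q common, losses add: H = Σh = 124.7 m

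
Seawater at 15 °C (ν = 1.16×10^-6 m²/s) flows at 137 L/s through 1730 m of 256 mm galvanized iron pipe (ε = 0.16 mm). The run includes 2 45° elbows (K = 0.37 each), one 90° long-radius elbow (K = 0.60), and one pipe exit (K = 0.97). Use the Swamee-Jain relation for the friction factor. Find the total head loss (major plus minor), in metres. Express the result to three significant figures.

H_L ≈ 45.7 m

V = 4Q/(πD²) = 2.662 m/s; V²/2g = 0.3611 m
Re = 5.87×10^5, ε/D = 6.25×10^-4 → f = 0.01840 (Swamee-Jain)
Major: h_f = f(L/D)·V²/2g = 0.01840·6758·0.3611 = 44.89 m
Minor: ΣK = 2.31; h_m = ΣK·V²/2g = 0.8341 m
Total H_L = 44.89 + 0.8341 = 45.72 m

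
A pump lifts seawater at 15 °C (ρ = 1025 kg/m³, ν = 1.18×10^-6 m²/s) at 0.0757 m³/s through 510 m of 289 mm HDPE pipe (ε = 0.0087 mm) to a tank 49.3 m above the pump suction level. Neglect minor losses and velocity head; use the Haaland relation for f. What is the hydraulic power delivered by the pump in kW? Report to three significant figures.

V = 4Q/(πD²) = 1.154 m/s; Re = 2.83×10^5; ε/D = 3.01×10^-5; f = 0.01475
h_f = f(L/D)V²/2g = 1.767 m
Total head H = z + h_f = 49.3 + 1.767 = 51.07 m
P_hyd = ρgQH = 1025·9.81·0.0757·51.07 = 38.87 kW

P_hyd ≈ 38.9 kW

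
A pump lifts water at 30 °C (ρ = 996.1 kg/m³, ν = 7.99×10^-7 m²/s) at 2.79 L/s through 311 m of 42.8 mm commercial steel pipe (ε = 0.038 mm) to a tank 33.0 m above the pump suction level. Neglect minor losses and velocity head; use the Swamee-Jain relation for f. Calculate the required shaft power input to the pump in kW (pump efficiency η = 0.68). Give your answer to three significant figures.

V = 4Q/(πD²) = 1.939 m/s; Re = 1.04×10^5; ε/D = 8.88×10^-4; f = 0.02186
h_f = f(L/D)V²/2g = 30.45 m
Total head H = z + h_f = 33.0 + 30.45 = 63.45 m
P_hyd = ρgQH = 996.1·9.81·0.00279·63.45 = 1.730 kW
P_shaft = P_hyd/η = 1.730/0.68 = 2.544 kW

P_shaft ≈ 2.54 kW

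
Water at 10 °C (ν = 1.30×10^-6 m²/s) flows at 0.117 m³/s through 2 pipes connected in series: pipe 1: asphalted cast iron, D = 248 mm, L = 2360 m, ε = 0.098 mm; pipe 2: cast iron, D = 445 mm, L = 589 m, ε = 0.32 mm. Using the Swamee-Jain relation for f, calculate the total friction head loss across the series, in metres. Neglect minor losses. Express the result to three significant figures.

Pipe 1: V = 2.422 m/s, Re = 4.62×10^5, ε/D = 3.95×10^-4, f = 0.01716, h_1 = f(L/D)V²/2g = 48.84 m
Pipe 2: V = 0.7523 m/s, Re = 2.58×10^5, ε/D = 7.19×10^-4, f = 0.01966, h_2 = f(L/D)V²/2g = 0.7507 m
Series → Q common, losses add: H = Σh = 49.59 m

H ≈ 49.6 m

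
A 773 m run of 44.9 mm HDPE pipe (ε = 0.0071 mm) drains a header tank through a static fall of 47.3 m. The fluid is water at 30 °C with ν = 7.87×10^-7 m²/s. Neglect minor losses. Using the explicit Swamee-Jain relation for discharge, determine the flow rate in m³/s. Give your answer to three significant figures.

Q ≈ 0.00267 m³/s

Swamee-Jain (Type II): Q = -0.965·√(gD⁵h_f/L)·ln[ε/(3.7D) + √(3.17ν²L/(gD³h_f))]
√(gD⁵h_f/L) = √(9.81·0.0449⁵·47.3/773) = 3.310×10^-4
ε/(3.7D) = 4.27×10^-5; √(3.17ν²L/(gD³h_f)) = 1.90×10^-4
Q = -0.965·3.310×10^-4·ln(2.328×10^-4) = 0.002672 m³/s
Check: V = 1.69 m/s, Re = 9.63×10^4, f = 0.01890, h_f = 47.2 m ≈ 47.3 m ✓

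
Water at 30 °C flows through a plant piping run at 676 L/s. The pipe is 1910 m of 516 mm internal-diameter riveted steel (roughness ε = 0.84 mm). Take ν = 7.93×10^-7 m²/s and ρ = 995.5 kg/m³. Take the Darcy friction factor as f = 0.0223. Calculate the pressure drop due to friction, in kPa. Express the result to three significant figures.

Δp ≈ 429 kPa

V = 4Q/(πD²) = 4·0.676/(π·0.516²) = 3.233 m/s
h_f = f(L/D)V²/(2g) = 0.02230·(1910/0.516)·3.233²/(2·9.81) = 43.96 m
Δp = ρg·h_f = 995.5·9.81·43.96 = 429.4 kPa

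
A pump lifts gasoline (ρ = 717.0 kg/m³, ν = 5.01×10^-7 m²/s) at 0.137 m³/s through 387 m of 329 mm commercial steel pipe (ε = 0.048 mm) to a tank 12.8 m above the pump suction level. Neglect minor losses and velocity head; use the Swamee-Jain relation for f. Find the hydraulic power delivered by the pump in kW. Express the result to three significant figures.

P_hyd ≈ 14.4 kW

V = 4Q/(πD²) = 1.612 m/s; Re = 1.06×10^6; ε/D = 1.46×10^-4; f = 0.01408
h_f = f(L/D)V²/2g = 2.192 m
Total head H = z + h_f = 12.8 + 2.192 = 14.99 m
P_hyd = ρgQH = 717.0·9.81·0.137·14.99 = 14.45 kW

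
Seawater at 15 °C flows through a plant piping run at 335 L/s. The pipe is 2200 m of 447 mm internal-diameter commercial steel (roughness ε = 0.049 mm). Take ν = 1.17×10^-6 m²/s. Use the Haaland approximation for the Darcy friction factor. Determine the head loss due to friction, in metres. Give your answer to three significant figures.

V = 4Q/(πD²) = 4·0.335/(π·0.447²) = 2.135 m/s
Re = VD/ν = 2.135·0.447/1.17×10^-6 = 8.16×10^5 → turbulent
ε/D = 0.049/447 = 1.10×10^-4
Haaland: f = 0.01369
h_f = f(L/D)V²/(2g) = 0.01369·(2200/0.447)·2.135²/(2·9.81) = 15.65 m

h_f ≈ 15.7 m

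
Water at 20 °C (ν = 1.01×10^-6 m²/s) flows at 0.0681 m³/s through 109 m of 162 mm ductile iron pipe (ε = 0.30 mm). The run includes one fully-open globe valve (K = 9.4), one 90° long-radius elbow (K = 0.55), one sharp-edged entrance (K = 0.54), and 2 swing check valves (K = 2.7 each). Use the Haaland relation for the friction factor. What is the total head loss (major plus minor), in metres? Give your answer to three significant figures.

H_L ≈ 17.6 m

V = 4Q/(πD²) = 3.304 m/s; V²/2g = 0.5564 m
Re = 5.30×10^5, ε/D = 0.00185 → f = 0.02332 (Haaland)
Major: h_f = f(L/D)·V²/2g = 0.02332·672.8·0.5564 = 8.728 m
Minor: ΣK = 15.9; h_m = ΣK·V²/2g = 8.841 m
Total H_L = 8.728 + 8.841 = 17.57 m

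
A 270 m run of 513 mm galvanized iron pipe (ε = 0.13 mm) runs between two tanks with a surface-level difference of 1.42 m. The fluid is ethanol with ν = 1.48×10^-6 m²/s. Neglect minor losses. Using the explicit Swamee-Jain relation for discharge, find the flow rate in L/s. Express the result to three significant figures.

Q ≈ 381 L/s

Swamee-Jain (Type II): Q = -0.965·√(gD⁵h_f/L)·ln[ε/(3.7D) + √(3.17ν²L/(gD³h_f))]
√(gD⁵h_f/L) = √(9.81·0.513⁵·1.42/270) = 0.04281
ε/(3.7D) = 6.85×10^-5; √(3.17ν²L/(gD³h_f)) = 3.16×10^-5
Q = -0.965·0.04281·ln(1.001×10^-4) = 0.3805 m³/s
Check: V = 1.84 m/s, Re = 6.38×10^5, f = 0.01572, h_f = 1.43 m ≈ 1.42 m ✓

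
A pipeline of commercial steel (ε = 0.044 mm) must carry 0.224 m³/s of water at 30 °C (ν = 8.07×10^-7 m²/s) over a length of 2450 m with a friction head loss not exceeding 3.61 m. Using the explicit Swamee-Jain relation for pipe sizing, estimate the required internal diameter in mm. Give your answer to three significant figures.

D ≈ 527 mm

Swamee-Jain (Type III): D = 0.66·[ε^1.25·(LQ²/(gh_f))^4.75 + ν·Q^9.4·(L/(gh_f))^5.2]^0.04
LQ²/(gh_f) = 3.471; L/(gh_f) = 69.18
Term 1 = ε^1.25·(…)^4.75 = 0.00132; Term 2 = ν·Q^9.4·(…)^5.2 = 0.00233
D = 0.66·(0.00132 + 0.00233)^0.04 = 0.5273 m = 527 mm
Check: V = 1.03 m/s, Re = 6.70×10^5, f = 0.01379, h_f = 3.44 m ≈ 3.61 m ✓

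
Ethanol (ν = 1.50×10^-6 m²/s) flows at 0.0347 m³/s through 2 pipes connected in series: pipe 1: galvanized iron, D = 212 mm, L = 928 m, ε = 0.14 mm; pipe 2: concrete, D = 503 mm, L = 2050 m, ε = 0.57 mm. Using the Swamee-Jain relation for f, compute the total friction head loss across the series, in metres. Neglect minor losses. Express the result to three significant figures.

Pipe 1: V = 0.9830 m/s, Re = 1.39×10^5, ε/D = 6.60×10^-4, f = 0.02036, h_1 = f(L/D)V²/2g = 4.391 m
Pipe 2: V = 0.1746 m/s, Re = 5.86×10^4, ε/D = 0.00113, f = 0.02409, h_2 = f(L/D)V²/2g = 0.1526 m
Series → Q common, losses add: H = Σh = 4.543 m

H ≈ 4.54 m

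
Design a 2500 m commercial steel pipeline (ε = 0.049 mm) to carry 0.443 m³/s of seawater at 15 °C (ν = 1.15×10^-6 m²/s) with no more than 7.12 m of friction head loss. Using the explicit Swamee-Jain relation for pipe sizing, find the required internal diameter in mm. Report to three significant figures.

D ≈ 604 mm

Swamee-Jain (Type III): D = 0.66·[ε^1.25·(LQ²/(gh_f))^4.75 + ν·Q^9.4·(L/(gh_f))^5.2]^0.04
LQ²/(gh_f) = 7.024; L/(gh_f) = 35.79
Term 1 = ε^1.25·(…)^4.75 = 0.0431; Term 2 = ν·Q^9.4·(…)^5.2 = 0.0656
D = 0.66·(0.0431 + 0.0656)^0.04 = 0.6039 m = 604 mm
Check: V = 1.55 m/s, Re = 8.12×10^5, f = 0.01349, h_f = 6.81 m ≈ 7.12 m ✓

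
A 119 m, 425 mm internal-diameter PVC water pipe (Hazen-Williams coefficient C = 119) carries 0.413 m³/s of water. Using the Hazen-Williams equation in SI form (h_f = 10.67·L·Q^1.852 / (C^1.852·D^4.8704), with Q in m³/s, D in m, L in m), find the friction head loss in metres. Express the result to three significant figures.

h_f = 10.67·119·0.413^1.852 / (119^1.852·0.425^4.8704) = 2.283 m

h_f ≈ 2.28 m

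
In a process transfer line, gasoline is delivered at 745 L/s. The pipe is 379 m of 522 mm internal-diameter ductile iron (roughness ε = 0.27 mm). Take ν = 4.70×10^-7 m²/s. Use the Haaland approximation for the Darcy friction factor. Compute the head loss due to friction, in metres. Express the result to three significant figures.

h_f ≈ 7.61 m

V = 4Q/(πD²) = 4·0.745/(π·0.522²) = 3.481 m/s
Re = VD/ν = 3.481·0.522/4.70×10^-7 = 3.87×10^6 → turbulent
ε/D = 0.27/522 = 5.17×10^-4
Haaland: f = 0.01698
h_f = f(L/D)V²/(2g) = 0.01698·(379/0.522)·3.481²/(2·9.81) = 7.613 m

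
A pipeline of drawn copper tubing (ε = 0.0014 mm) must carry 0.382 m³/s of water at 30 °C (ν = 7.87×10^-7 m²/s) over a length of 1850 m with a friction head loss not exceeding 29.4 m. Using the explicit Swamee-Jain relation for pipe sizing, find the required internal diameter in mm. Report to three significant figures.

D ≈ 386 mm

Swamee-Jain (Type III): D = 0.66·[ε^1.25·(LQ²/(gh_f))^4.75 + ν·Q^9.4·(L/(gh_f))^5.2]^0.04
LQ²/(gh_f) = 0.9360; L/(gh_f) = 6.414
Term 1 = ε^1.25·(…)^4.75 = 3.52×10^-8; Term 2 = ν·Q^9.4·(…)^5.2 = 1.46×10^-6
D = 0.66·(3.52×10^-8 + 1.46×10^-6)^0.04 = 0.3860 m = 386 mm
Check: V = 3.27 m/s, Re = 1.60×10^6, f = 0.01086, h_f = 28.3 m ≈ 29.4 m ✓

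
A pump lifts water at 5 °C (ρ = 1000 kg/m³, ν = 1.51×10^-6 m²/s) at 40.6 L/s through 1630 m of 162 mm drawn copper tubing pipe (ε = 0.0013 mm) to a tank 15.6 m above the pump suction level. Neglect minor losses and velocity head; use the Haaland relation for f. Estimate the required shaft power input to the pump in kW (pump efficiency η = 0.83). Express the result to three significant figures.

P_shaft ≈ 22.2 kW

V = 4Q/(πD²) = 1.970 m/s; Re = 2.11×10^5; ε/D = 8.02×10^-6; f = 0.01538
h_f = f(L/D)V²/2g = 30.61 m
Total head H = z + h_f = 15.6 + 30.61 = 46.21 m
P_hyd = ρgQH = 1000·9.81·0.0406·46.21 = 18.40 kW
P_shaft = P_hyd/η = 18.40/0.83 = 22.17 kW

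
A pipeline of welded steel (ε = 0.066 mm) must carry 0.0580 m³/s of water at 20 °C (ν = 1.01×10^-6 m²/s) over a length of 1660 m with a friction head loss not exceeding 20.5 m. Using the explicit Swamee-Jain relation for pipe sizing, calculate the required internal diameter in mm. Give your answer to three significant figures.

Swamee-Jain (Type III): D = 0.66·[ε^1.25·(LQ²/(gh_f))^4.75 + ν·Q^9.4·(L/(gh_f))^5.2]^0.04
LQ²/(gh_f) = 0.02777; L/(gh_f) = 8.254
Term 1 = ε^1.25·(…)^4.75 = 2.41×10^-13; Term 2 = ν·Q^9.4·(…)^5.2 = 1.40×10^-13
D = 0.66·(2.41×10^-13 + 1.40×10^-13)^0.04 = 0.2103 m = 210 mm
Check: V = 1.67 m/s, Re = 3.48×10^5, f = 0.01694, h_f = 19.0 m ≈ 20.5 m ✓

D ≈ 210 mm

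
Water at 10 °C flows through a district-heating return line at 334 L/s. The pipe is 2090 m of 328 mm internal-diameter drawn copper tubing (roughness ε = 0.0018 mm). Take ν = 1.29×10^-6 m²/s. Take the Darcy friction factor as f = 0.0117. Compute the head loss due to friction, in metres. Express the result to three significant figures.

V = 4Q/(πD²) = 4·0.334/(π·0.328²) = 3.953 m/s
h_f = f(L/D)V²/(2g) = 0.01170·(2090/0.328)·3.953²/(2·9.81) = 59.37 m

h_f ≈ 59.4 m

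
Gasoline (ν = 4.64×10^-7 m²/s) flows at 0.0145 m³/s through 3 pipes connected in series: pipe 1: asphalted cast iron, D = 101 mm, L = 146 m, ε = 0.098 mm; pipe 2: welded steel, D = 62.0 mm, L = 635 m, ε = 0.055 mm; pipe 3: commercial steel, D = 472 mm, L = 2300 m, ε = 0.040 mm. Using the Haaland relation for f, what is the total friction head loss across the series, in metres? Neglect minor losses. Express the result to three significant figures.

H ≈ 240 m

Pipe 1: V = 1.810 m/s, Re = 3.94×10^5, ε/D = 9.70×10^-4, f = 0.02020, h_1 = f(L/D)V²/2g = 4.875 m
Pipe 2: V = 4.803 m/s, Re = 6.42×10^5, ε/D = 8.87×10^-4, f = 0.01956, h_2 = f(L/D)V²/2g = 235.5 m
Pipe 3: V = 0.08287 m/s, Re = 8.43×10^4, ε/D = 8.47×10^-5, f = 0.01881, h_3 = f(L/D)V²/2g = 0.03208 m
Series → Q common, losses add: H = Σh = 240.4 m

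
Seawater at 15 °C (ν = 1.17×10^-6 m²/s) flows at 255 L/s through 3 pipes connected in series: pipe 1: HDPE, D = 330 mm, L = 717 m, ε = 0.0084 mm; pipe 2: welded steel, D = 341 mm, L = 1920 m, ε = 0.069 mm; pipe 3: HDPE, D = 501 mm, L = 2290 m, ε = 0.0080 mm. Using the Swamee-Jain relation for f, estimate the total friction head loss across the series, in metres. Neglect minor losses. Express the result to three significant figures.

H ≈ 50.9 m

Pipe 1: V = 2.981 m/s, Re = 8.41×10^5, ε/D = 2.55×10^-5, f = 0.01249, h_1 = f(L/D)V²/2g = 12.30 m
Pipe 2: V = 2.792 m/s, Re = 8.14×10^5, ε/D = 2.02×10^-4, f = 0.01498, h_2 = f(L/D)V²/2g = 33.52 m
Pipe 3: V = 1.294 m/s, Re = 5.54×10^5, ε/D = 1.60×10^-5, f = 0.01312, h_3 = f(L/D)V²/2g = 5.116 m
Series → Q common, losses add: H = Σh = 50.93 m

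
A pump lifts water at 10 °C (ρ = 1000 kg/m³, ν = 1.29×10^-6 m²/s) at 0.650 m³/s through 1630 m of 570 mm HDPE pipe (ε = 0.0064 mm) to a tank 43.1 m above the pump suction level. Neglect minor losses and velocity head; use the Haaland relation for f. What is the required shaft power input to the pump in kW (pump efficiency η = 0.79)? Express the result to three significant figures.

P_shaft ≈ 436 kW

V = 4Q/(πD²) = 2.547 m/s; Re = 1.13×10^6; ε/D = 1.12×10^-5; f = 0.01158
h_f = f(L/D)V²/2g = 10.95 m
Total head H = z + h_f = 43.1 + 10.95 = 54.05 m
P_hyd = ρgQH = 1000·9.81·0.650·54.05 = 344.7 kW
P_shaft = P_hyd/η = 344.7/0.79 = 436.3 kW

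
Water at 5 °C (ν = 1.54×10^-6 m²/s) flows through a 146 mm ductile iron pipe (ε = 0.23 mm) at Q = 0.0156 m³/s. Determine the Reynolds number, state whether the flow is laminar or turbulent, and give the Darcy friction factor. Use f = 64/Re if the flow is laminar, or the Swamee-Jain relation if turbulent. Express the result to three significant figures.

V = 4Q/(πD²) = 0.9318 m/s
Re = VD/ν = 0.9318·0.146/1.54×10^-6 = 8.83×10^4
Re > 4000 → turbulent; ε/D = 0.00158
Swamee-Jain: f = 0.02439

Re ≈ 8.83×10^4; turbulent; f ≈ 0.0244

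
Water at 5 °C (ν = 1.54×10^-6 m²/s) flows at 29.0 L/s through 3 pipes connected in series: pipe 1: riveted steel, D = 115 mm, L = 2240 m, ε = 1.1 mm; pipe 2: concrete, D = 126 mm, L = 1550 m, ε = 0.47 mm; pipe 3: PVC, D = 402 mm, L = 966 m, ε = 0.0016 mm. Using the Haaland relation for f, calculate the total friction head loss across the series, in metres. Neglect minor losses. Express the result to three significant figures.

Pipe 1: V = 2.792 m/s, Re = 2.08×10^5, ε/D = 0.00957, f = 0.03769, h_1 = f(L/D)V²/2g = 291.7 m
Pipe 2: V = 2.326 m/s, Re = 1.90×10^5, ε/D = 0.00373, f = 0.02845, h_2 = f(L/D)V²/2g = 96.48 m
Pipe 3: V = 0.2285 m/s, Re = 5.96×10^4, ε/D = 3.98×10^-6, f = 0.01992, h_3 = f(L/D)V²/2g = 0.1274 m
Series → Q common, losses add: H = Σh = 388.3 m

H ≈ 388 m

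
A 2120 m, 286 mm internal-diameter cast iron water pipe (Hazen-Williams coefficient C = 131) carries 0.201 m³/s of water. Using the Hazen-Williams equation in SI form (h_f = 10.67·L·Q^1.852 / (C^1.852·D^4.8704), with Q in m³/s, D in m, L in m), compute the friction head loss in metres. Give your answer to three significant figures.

h_f ≈ 61.7 m

h_f = 10.67·2120·0.201^1.852 / (131^1.852·0.286^4.8704) = 61.74 m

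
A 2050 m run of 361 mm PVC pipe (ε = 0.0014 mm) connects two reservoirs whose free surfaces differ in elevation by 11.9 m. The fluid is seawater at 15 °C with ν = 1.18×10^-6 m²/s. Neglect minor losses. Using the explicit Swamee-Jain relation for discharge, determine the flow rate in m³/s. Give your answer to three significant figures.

Q ≈ 0.182 m³/s

Swamee-Jain (Type II): Q = -0.965·√(gD⁵h_f/L)·ln[ε/(3.7D) + √(3.17ν²L/(gD³h_f))]
√(gD⁵h_f/L) = √(9.81·0.361⁵·11.9/2050) = 0.01869
ε/(3.7D) = 1.05×10^-6; √(3.17ν²L/(gD³h_f)) = 4.06×10^-5
Q = -0.965·0.01869·ln(4.164×10^-5) = 0.1819 m³/s
Check: V = 1.78 m/s, Re = 5.44×10^5, f = 0.01296, h_f = 11.8 m ≈ 11.9 m ✓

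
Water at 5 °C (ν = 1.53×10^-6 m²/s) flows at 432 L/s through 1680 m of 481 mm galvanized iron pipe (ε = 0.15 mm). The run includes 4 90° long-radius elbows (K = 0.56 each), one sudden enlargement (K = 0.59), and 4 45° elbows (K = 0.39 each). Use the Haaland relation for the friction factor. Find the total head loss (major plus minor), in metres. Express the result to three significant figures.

H_L ≈ 17.3 m

V = 4Q/(πD²) = 2.377 m/s; V²/2g = 0.2881 m
Re = 7.47×10^5, ε/D = 3.12×10^-4 → f = 0.01590 (Haaland)
Major: h_f = f(L/D)·V²/2g = 0.01590·3493·0.2881 = 16.00 m
Minor: ΣK = 4.39; h_m = ΣK·V²/2g = 1.265 m
Total H_L = 16.00 + 1.265 = 17.26 m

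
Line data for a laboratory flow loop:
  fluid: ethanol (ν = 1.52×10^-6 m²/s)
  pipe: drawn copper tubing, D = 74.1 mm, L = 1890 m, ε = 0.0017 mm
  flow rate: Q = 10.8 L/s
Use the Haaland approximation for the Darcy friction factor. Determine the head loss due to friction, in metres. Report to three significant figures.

V = 4Q/(πD²) = 4·0.0108/(π·0.0741²) = 2.504 m/s
Re = VD/ν = 2.504·0.0741/1.52×10^-6 = 1.22×10^5 → turbulent
ε/D = 0.0017/74.1 = 2.29×10^-5
Haaland: f = 0.01721
h_f = f(L/D)V²/(2g) = 0.01721·(1890/0.0741)·2.504²/(2·9.81) = 140.3 m

h_f ≈ 140 m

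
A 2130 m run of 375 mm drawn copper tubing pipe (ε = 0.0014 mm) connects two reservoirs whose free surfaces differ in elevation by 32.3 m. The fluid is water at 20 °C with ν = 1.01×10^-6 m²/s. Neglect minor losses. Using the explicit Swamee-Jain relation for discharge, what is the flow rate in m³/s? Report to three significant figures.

Q ≈ 0.345 m³/s

Swamee-Jain (Type II): Q = -0.965·√(gD⁵h_f/L)·ln[ε/(3.7D) + √(3.17ν²L/(gD³h_f))]
√(gD⁵h_f/L) = √(9.81·0.375⁵·32.3/2130) = 0.03321
ε/(3.7D) = 1.01×10^-6; √(3.17ν²L/(gD³h_f)) = 2.03×10^-5
Q = -0.965·0.03321·ln(2.131×10^-5) = 0.3448 m³/s
Check: V = 3.12 m/s, Re = 1.16×10^6, f = 0.01143, h_f = 32.2 m ≈ 32.3 m ✓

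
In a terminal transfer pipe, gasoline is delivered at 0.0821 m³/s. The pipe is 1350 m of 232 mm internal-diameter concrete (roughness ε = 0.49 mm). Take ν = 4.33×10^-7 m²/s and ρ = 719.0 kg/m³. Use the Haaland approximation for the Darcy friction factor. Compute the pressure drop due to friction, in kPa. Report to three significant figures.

V = 4Q/(πD²) = 4·0.0821/(π·0.232²) = 1.942 m/s
Re = VD/ν = 1.942·0.232/4.33×10^-7 = 1.04×10^6 → turbulent
ε/D = 0.49/232 = 0.00211
Haaland: f = 0.02396
h_f = f(L/D)V²/(2g) = 0.02396·(1350/0.232)·1.942²/(2·9.81) = 26.81 m
Δp = ρg·h_f = 719.0·9.81·26.81 = 189.1 kPa

Δp ≈ 189 kPa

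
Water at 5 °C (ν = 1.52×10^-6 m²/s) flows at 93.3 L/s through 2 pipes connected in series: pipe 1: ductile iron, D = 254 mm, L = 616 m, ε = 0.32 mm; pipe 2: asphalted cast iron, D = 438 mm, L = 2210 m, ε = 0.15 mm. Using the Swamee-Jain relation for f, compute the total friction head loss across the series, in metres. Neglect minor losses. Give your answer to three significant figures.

Pipe 1: V = 1.841 m/s, Re = 3.08×10^5, ε/D = 0.00126, f = 0.02174, h_1 = f(L/D)V²/2g = 9.112 m
Pipe 2: V = 0.6192 m/s, Re = 1.78×10^5, ε/D = 3.42×10^-4, f = 0.01828, h_2 = f(L/D)V²/2g = 1.802 m
Series → Q common, losses add: H = Σh = 10.91 m

H ≈ 10.9 m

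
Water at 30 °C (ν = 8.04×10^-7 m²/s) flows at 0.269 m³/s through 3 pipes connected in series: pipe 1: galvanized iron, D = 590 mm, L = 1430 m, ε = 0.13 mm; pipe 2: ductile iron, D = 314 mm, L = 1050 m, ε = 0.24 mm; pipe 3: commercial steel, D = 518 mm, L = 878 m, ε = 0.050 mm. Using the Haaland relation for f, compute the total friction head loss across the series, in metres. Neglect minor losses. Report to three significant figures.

H ≈ 42.1 m

Pipe 1: V = 0.9839 m/s, Re = 7.22×10^5, ε/D = 2.20×10^-4, f = 0.01509, h_1 = f(L/D)V²/2g = 1.804 m
Pipe 2: V = 3.474 m/s, Re = 1.36×10^6, ε/D = 7.64×10^-4, f = 0.01869, h_2 = f(L/D)V²/2g = 38.44 m
Pipe 3: V = 1.276 m/s, Re = 8.22×10^5, ε/D = 9.65×10^-5, f = 0.01350, h_3 = f(L/D)V²/2g = 1.901 m
Series → Q common, losses add: H = Σh = 42.14 m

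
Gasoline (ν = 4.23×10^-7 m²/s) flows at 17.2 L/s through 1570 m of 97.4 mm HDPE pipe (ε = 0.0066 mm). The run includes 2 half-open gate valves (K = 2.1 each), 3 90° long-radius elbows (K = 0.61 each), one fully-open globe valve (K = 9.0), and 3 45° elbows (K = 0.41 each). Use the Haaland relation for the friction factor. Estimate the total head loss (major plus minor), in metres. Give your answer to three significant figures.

V = 4Q/(πD²) = 2.308 m/s; V²/2g = 0.2716 m
Re = 5.32×10^5, ε/D = 6.78×10^-5 → f = 0.01378 (Haaland)
Major: h_f = f(L/D)·V²/2g = 0.01378·16119·0.2716 = 60.32 m
Minor: ΣK = 16.3; h_m = ΣK·V²/2g = 4.416 m
Total H_L = 60.32 + 4.416 = 64.74 m

H_L ≈ 64.7 m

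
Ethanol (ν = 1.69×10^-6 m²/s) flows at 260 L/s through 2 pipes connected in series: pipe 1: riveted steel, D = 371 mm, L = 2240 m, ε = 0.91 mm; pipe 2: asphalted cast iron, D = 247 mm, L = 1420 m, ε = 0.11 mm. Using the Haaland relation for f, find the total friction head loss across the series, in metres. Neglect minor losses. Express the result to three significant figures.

Pipe 1: V = 2.405 m/s, Re = 5.28×10^5, ε/D = 0.00245, f = 0.02506, h_1 = f(L/D)V²/2g = 44.61 m
Pipe 2: V = 5.426 m/s, Re = 7.93×10^5, ε/D = 4.45×10^-4, f = 0.01690, h_2 = f(L/D)V²/2g = 145.8 m
Series → Q common, losses add: H = Σh = 190.4 m

H ≈ 190 m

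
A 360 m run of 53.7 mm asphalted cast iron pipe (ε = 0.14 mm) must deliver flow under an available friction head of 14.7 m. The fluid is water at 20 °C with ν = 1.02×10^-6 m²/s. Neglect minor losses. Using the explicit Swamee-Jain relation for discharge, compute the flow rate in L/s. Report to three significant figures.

Swamee-Jain (Type II): Q = -0.965·√(gD⁵h_f/L)·ln[ε/(3.7D) + √(3.17ν²L/(gD³h_f))]
√(gD⁵h_f/L) = √(9.81·0.0537⁵·14.7/360) = 4.229×10^-4
ε/(3.7D) = 7.05×10^-4; √(3.17ν²L/(gD³h_f)) = 2.31×10^-4
Q = -0.965·4.229×10^-4·ln(9.352×10^-4) = 0.002847 m³/s
Check: V = 1.26 m/s, Re = 6.62×10^4, f = 0.02752, h_f = 14.9 m ≈ 14.7 m ✓

Q ≈ 2.85 L/s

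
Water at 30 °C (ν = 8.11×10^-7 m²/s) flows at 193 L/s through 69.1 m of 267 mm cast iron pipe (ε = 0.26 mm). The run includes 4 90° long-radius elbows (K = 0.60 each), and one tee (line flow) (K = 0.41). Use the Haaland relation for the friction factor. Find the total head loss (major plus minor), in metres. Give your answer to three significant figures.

V = 4Q/(πD²) = 3.447 m/s; V²/2g = 0.6056 m
Re = 1.13×10^6, ε/D = 9.74×10^-4 → f = 0.01979 (Haaland)
Major: h_f = f(L/D)·V²/2g = 0.01979·258.8·0.6056 = 3.101 m
Minor: ΣK = 2.81; h_m = ΣK·V²/2g = 1.702 m
Total H_L = 3.101 + 1.702 = 4.803 m

H_L ≈ 4.80 m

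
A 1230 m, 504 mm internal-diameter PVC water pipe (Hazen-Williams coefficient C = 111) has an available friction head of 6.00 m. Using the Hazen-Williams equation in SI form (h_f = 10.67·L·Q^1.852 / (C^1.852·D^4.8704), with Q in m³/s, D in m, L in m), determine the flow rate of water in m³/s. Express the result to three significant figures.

Q ≈ 0.288 m³/s

Rearranging: Q = [h_f·C^1.852·D^4.8704 / (10.67·L)]^(1/1.852)
Q = [6.00·111^1.852·0.504^4.8704 / (10.67·1230)]^0.540 = 0.2880 m³/s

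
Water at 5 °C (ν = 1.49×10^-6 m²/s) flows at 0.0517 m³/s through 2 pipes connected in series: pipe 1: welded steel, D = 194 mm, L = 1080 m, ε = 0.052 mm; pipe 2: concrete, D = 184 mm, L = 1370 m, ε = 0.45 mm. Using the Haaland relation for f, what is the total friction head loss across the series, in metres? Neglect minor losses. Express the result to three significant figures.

H ≈ 51.2 m

Pipe 1: V = 1.749 m/s, Re = 2.28×10^5, ε/D = 2.68×10^-4, f = 0.01705, h_1 = f(L/D)V²/2g = 14.80 m
Pipe 2: V = 1.944 m/s, Re = 2.40×10^5, ε/D = 0.00245, f = 0.02535, h_2 = f(L/D)V²/2g = 36.37 m
Series → Q common, losses add: H = Σh = 51.17 m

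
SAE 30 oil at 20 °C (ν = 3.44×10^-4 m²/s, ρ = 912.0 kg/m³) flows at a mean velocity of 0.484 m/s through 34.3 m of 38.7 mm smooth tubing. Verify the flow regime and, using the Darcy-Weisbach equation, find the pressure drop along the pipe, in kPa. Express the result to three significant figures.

Δp ≈ 111 kPa

Re = VD/ν = 0.484·0.03870/3.44×10^-4 = 54.5 → laminar (Re < 2300)
f = 64/Re = 1.175
h_f = f(L/D)V²/(2g) = 1.175·(34.3/0.03870)·0.484²/(2·9.81) = 12.44 m
Δp = ρg·h_f = 912.0·9.81·12.44 = 111.3 kPa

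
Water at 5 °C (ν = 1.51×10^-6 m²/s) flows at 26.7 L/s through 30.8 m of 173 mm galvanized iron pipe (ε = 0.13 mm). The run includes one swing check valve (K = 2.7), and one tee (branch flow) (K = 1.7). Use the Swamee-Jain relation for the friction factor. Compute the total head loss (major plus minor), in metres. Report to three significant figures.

H_L ≈ 0.534 m

V = 4Q/(πD²) = 1.136 m/s; V²/2g = 0.06576 m
Re = 1.30×10^5, ε/D = 7.51×10^-4 → f = 0.02088 (Swamee-Jain)
Major: h_f = f(L/D)·V²/2g = 0.02088·178.0·0.06576 = 0.2444 m
Minor: ΣK = 4.40; h_m = ΣK·V²/2g = 0.2893 m
Total H_L = 0.2444 + 0.2893 = 0.5337 m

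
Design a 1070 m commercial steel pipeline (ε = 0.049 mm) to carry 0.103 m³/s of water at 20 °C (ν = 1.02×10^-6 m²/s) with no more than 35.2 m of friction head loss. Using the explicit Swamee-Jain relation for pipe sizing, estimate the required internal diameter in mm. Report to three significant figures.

Swamee-Jain (Type III): D = 0.66·[ε^1.25·(LQ²/(gh_f))^4.75 + ν·Q^9.4·(L/(gh_f))^5.2]^0.04
LQ²/(gh_f) = 0.03287; L/(gh_f) = 3.099
Term 1 = ε^1.25·(…)^4.75 = 3.70×10^-13; Term 2 = ν·Q^9.4·(…)^5.2 = 1.92×10^-13
D = 0.66·(3.70×10^-13 + 1.92×10^-13)^0.04 = 0.2136 m = 214 mm
Check: V = 2.88 m/s, Re = 6.02×10^5, f = 0.01556, h_f = 32.9 m ≈ 35.2 m ✓

D ≈ 214 mm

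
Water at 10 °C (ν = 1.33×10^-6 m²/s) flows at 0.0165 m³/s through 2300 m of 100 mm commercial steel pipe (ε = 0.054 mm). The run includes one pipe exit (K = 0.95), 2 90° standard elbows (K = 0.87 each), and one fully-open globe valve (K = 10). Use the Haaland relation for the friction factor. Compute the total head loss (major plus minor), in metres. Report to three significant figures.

V = 4Q/(πD²) = 2.101 m/s; V²/2g = 0.2250 m
Re = 1.58×10^5, ε/D = 5.40×10^-4 → f = 0.01924 (Haaland)
Major: h_f = f(L/D)·V²/2g = 0.01924·23000·0.2250 = 99.57 m
Minor: ΣK = 12.7; h_m = ΣK·V²/2g = 2.855 m
Total H_L = 99.57 + 2.855 = 102.4 m

H_L ≈ 102 m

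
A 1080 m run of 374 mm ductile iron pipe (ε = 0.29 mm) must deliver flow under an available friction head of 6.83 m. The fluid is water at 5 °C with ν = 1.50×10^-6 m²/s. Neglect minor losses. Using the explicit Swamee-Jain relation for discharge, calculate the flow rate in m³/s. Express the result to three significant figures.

Q ≈ 0.170 m³/s

Swamee-Jain (Type II): Q = -0.965·√(gD⁵h_f/L)·ln[ε/(3.7D) + √(3.17ν²L/(gD³h_f))]
√(gD⁵h_f/L) = √(9.81·0.374⁵·6.83/1080) = 0.02131
ε/(3.7D) = 2.10×10^-4; √(3.17ν²L/(gD³h_f)) = 4.69×10^-5
Q = -0.965·0.02131·ln(2.564×10^-4) = 0.1700 m³/s
Check: V = 1.55 m/s, Re = 3.86×10^5, f = 0.01951, h_f = 6.88 m ≈ 6.83 m ✓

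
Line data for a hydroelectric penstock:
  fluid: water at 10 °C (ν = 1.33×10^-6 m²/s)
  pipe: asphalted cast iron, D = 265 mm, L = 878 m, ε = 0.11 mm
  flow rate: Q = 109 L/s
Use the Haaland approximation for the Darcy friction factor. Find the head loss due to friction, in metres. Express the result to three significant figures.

h_f ≈ 11.4 m

V = 4Q/(πD²) = 4·0.109/(π·0.265²) = 1.976 m/s
Re = VD/ν = 1.976·0.265/1.33×10^-6 = 3.94×10^5 → turbulent
ε/D = 0.11/265 = 4.15×10^-4
Haaland: f = 0.01724
h_f = f(L/D)V²/(2g) = 0.01724·(878/0.265)·1.976²/(2·9.81) = 11.37 m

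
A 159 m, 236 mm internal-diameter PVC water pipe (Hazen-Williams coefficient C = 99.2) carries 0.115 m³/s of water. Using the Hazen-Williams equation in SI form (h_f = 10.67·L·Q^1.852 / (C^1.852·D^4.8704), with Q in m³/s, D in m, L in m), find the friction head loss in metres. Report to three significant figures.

h_f = 10.67·159·0.115^1.852 / (99.2^1.852·0.236^4.8704) = 7.024 m

h_f ≈ 7.02 m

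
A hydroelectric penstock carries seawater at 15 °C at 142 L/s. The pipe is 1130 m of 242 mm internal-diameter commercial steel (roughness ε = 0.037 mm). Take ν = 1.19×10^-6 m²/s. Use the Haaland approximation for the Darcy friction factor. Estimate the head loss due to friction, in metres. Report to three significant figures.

V = 4Q/(πD²) = 4·0.142/(π·0.242²) = 3.087 m/s
Re = VD/ν = 3.087·0.242/1.19×10^-6 = 6.28×10^5 → turbulent
ε/D = 0.037/242 = 1.53×10^-4
Haaland: f = 0.01453
h_f = f(L/D)V²/(2g) = 0.01453·(1130/0.242)·3.087²/(2·9.81) = 32.96 m

h_f ≈ 33.0 m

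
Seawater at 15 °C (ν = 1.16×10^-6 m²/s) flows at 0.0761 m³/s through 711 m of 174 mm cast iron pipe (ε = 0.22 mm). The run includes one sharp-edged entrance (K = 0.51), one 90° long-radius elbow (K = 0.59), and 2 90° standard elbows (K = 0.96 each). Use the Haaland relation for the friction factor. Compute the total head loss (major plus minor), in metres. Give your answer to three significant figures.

V = 4Q/(πD²) = 3.200 m/s; V²/2g = 0.5220 m
Re = 4.80×10^5, ε/D = 0.00126 → f = 0.02131 (Haaland)
Major: h_f = f(L/D)·V²/2g = 0.02131·4086·0.5220 = 45.46 m
Minor: ΣK = 3.02; h_m = ΣK·V²/2g = 1.577 m
Total H_L = 45.46 + 1.577 = 47.03 m

H_L ≈ 47.0 m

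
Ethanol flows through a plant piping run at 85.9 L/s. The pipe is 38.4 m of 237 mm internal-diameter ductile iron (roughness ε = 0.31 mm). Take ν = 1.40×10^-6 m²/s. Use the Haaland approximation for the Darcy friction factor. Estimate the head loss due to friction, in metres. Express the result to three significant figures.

h_f ≈ 0.679 m

V = 4Q/(πD²) = 4·0.0859/(π·0.237²) = 1.947 m/s
Re = VD/ν = 1.947·0.237/1.40×10^-6 = 3.30×10^5 → turbulent
ε/D = 0.31/237 = 0.00131
Haaland: f = 0.02167
h_f = f(L/D)V²/(2g) = 0.02167·(38.4/0.237)·1.947²/(2·9.81) = 0.6786 m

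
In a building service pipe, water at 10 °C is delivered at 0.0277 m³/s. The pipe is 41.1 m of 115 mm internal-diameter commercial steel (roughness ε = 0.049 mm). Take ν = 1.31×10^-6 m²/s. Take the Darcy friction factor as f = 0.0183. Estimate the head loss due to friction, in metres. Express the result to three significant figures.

V = 4Q/(πD²) = 4·0.0277/(π·0.115²) = 2.667 m/s
h_f = f(L/D)V²/(2g) = 0.01830·(41.1/0.115)·2.667²/(2·9.81) = 2.371 m

h_f ≈ 2.37 m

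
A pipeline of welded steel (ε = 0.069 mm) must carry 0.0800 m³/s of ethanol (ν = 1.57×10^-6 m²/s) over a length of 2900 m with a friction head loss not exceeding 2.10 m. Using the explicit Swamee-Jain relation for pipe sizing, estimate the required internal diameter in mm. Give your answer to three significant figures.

Swamee-Jain (Type III): D = 0.66·[ε^1.25·(LQ²/(gh_f))^4.75 + ν·Q^9.4·(L/(gh_f))^5.2]^0.04
LQ²/(gh_f) = 0.9009; L/(gh_f) = 140.8
Term 1 = ε^1.25·(…)^4.75 = 3.83×10^-6; Term 2 = ν·Q^9.4·(…)^5.2 = 1.14×10^-5
D = 0.66·(3.83×10^-6 + 1.14×10^-5)^0.04 = 0.4235 m = 424 mm
Check: V = 0.568 m/s, Re = 1.53×10^5, f = 0.01754, h_f = 1.97 m ≈ 2.10 m ✓

D ≈ 424 mm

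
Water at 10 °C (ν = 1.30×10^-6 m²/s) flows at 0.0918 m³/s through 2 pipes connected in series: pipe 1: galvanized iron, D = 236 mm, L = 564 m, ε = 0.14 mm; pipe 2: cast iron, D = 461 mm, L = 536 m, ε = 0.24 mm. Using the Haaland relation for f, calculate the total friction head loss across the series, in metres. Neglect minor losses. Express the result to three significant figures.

H ≈ 10.2 m

Pipe 1: V = 2.099 m/s, Re = 3.81×10^5, ε/D = 5.93×10^-4, f = 0.01836, h_1 = f(L/D)V²/2g = 9.849 m
Pipe 2: V = 0.5500 m/s, Re = 1.95×10^5, ε/D = 5.21×10^-4, f = 0.01878, h_2 = f(L/D)V²/2g = 0.3367 m
Series → Q common, losses add: H = Σh = 10.19 m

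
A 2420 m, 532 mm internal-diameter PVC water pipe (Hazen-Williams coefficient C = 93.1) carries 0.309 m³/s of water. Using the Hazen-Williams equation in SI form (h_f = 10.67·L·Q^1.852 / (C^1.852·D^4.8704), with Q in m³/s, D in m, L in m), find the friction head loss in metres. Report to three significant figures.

h_f ≈ 14.3 m

h_f = 10.67·2420·0.309^1.852 / (93.1^1.852·0.532^4.8704) = 14.32 m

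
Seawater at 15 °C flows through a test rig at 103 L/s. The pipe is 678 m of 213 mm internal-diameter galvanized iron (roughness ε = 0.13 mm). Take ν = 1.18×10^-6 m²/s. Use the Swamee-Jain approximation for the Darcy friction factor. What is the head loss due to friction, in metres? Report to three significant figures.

h_f ≈ 24.9 m

V = 4Q/(πD²) = 4·0.103/(π·0.213²) = 2.891 m/s
Re = VD/ν = 2.891·0.213/1.18×10^-6 = 5.22×10^5 → turbulent
ε/D = 0.13/213 = 6.10×10^-4
Swamee-Jain: f = 0.01840
h_f = f(L/D)V²/(2g) = 0.01840·(678/0.213)·2.891²/(2·9.81) = 24.94 m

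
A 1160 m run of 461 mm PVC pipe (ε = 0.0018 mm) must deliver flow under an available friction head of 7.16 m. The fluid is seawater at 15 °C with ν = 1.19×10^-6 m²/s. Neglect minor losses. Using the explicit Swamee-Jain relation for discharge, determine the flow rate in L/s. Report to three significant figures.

Swamee-Jain (Type II): Q = -0.965·√(gD⁵h_f/L)·ln[ε/(3.7D) + √(3.17ν²L/(gD³h_f))]
√(gD⁵h_f/L) = √(9.81·0.461⁵·7.16/1160) = 0.03551
ε/(3.7D) = 1.06×10^-6; √(3.17ν²L/(gD³h_f)) = 2.75×10^-5
Q = -0.965·0.03551·ln(2.856×10^-5) = 0.3585 m³/s
Check: V = 2.15 m/s, Re = 8.32×10^5, f = 0.01206, h_f = 7.14 m ≈ 7.16 m ✓

Q ≈ 359 L/s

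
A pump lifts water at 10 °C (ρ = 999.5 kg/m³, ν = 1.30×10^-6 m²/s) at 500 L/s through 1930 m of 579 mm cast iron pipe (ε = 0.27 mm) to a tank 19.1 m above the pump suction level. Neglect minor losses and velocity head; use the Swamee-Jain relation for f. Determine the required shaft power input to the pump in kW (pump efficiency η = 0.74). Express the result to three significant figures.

V = 4Q/(πD²) = 1.899 m/s; Re = 8.46×10^5; ε/D = 4.66×10^-4; f = 0.01716
h_f = f(L/D)V²/2g = 10.52 m
Total head H = z + h_f = 19.1 + 10.52 = 29.62 m
P_hyd = ρgQH = 999.5·9.81·0.500·29.62 = 145.2 kW
P_shaft = P_hyd/η = 145.2/0.74 = 196.2 kW

P_shaft ≈ 196 kW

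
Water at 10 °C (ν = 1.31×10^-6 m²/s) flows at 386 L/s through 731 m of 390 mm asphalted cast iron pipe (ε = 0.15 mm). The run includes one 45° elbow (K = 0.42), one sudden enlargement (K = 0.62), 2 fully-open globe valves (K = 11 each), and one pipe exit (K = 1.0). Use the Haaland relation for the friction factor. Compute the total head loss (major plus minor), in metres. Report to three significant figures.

V = 4Q/(πD²) = 3.231 m/s; V²/2g = 0.5322 m
Re = 9.62×10^5, ε/D = 3.85×10^-4 → f = 0.01634 (Haaland)
Major: h_f = f(L/D)·V²/2g = 0.01634·1874·0.5322 = 16.30 m
Minor: ΣK = 24.0; h_m = ΣK·V²/2g = 12.79 m
Total H_L = 16.30 + 12.79 = 29.09 m

H_L ≈ 29.1 m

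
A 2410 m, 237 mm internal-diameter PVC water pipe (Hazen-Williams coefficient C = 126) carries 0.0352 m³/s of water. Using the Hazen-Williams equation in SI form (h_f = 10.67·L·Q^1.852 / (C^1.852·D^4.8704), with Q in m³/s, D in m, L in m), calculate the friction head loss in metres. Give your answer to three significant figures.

h_f = 10.67·2410·0.0352^1.852 / (126^1.852·0.237^4.8704) = 7.477 m

h_f ≈ 7.48 m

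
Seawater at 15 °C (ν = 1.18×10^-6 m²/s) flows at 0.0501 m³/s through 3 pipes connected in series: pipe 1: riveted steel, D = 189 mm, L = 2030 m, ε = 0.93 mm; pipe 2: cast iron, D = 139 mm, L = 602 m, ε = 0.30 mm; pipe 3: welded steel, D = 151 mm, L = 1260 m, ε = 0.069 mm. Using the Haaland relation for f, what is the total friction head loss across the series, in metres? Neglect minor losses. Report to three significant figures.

Pipe 1: V = 1.786 m/s, Re = 2.86×10^5, ε/D = 0.00492, f = 0.03059, h_1 = f(L/D)V²/2g = 53.40 m
Pipe 2: V = 3.302 m/s, Re = 3.89×10^5, ε/D = 0.00216, f = 0.02434, h_2 = f(L/D)V²/2g = 58.57 m
Pipe 3: V = 2.798 m/s, Re = 3.58×10^5, ε/D = 4.57×10^-4, f = 0.01761, h_3 = f(L/D)V²/2g = 58.63 m
Series → Q common, losses add: H = Σh = 170.6 m

H ≈ 171 m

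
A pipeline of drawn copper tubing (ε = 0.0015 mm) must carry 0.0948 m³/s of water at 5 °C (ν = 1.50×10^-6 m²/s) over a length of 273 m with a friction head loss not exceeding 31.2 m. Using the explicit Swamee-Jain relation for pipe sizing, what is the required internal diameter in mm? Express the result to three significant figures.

D ≈ 156 mm

Swamee-Jain (Type III): D = 0.66·[ε^1.25·(LQ²/(gh_f))^4.75 + ν·Q^9.4·(L/(gh_f))^5.2]^0.04
LQ²/(gh_f) = 0.008016; L/(gh_f) = 0.8919
Term 1 = ε^1.25·(…)^4.75 = 5.81×10^-18; Term 2 = ν·Q^9.4·(…)^5.2 = 1.99×10^-16
D = 0.66·(5.81×10^-18 + 1.99×10^-16)^0.04 = 0.1556 m = 156 mm
Check: V = 4.98 m/s, Re = 5.17×10^5, f = 0.01317, h_f = 29.3 m ≈ 31.2 m ✓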